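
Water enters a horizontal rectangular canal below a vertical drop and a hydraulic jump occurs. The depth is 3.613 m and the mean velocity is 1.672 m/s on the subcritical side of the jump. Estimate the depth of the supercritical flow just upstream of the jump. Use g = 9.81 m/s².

y₁ = 0.5006 m

Fr₂ = V₂/√(g·y₂) = 1.672/√(9.81×3.613) = 0.2808.
Since the conjugate-depth ratio holds either way, y₁/y₂ = ½[√(1 + 8Fr₂²) − 1] = ½[√1.6310 − 1] = 0.1386.
y₁ = 0.1386 × 3.613 = 0.5006 m.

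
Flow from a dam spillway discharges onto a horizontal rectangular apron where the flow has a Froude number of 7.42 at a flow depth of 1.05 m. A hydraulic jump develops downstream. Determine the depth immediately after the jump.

y₂ = 10.5 m

Fr₁ = 7.42 (given).
By Bélanger, y₂/y₁ = ½[√(1 + 8Fr₁²) − 1] = ½[√441.5 − 1] = 10.0.
y₂ = 10.0 × 1.05 = 10.5 m.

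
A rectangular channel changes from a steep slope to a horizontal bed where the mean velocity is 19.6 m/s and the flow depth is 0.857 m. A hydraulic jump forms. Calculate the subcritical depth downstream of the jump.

y₂ = 7.78 m

Fr₁ = V₁/√(g·y₁) = 19.6/√(9.81×0.857) = 6.76.
Sequent-depth ratio: y₂/y₁ = ½[√(1 + 8Fr₁²) − 1] = ½[√366.6 − 1] = 9.07.
y₂ = 9.07 × 0.857 = 7.78 m.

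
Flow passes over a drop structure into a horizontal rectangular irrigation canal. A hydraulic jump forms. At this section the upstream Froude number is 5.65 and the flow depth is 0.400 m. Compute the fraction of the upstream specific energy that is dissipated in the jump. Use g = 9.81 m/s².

Fr₁ = 5.65 (given).
Bélanger equation: y₂/y₁ = ½[√(1 + 8Fr₁²) − 1] = ½[√256.4 − 1] = 7.51.
y₂ = 7.51 × 0.400 = 3.00 m.
E₁ = y₁(1 + Fr₁²/2) = 0.400×(1 + 5.65²/2) = 6.78 m. ΔE = (y₂ − y₁)³/(4y₁y₂) = 3.67 m. ΔE/E₁ = 3.67/6.78 = 0.541.

ΔE/E₁ = 0.541 (54.1%)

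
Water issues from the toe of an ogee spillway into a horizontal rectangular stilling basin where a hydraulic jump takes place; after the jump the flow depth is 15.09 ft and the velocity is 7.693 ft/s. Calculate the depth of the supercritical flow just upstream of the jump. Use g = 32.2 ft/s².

Fr₂ = V₂/√(g·y₂) = 7.693/√(32.2×15.09) = 0.3490.
Applying the sequent-depth relation in reverse, y₁/y₂ = ½[√(1 + 8Fr₂²) − 1] = ½[√1.9744 − 1] = 0.2026.
y₁ = 0.2026 × 15.09 = 3.057 ft.

y₁ = 3.057 ft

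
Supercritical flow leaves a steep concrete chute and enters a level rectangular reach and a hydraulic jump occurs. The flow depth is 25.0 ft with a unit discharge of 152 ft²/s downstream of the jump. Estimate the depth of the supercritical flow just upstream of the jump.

y₁ = 2.12 ft

V₂ = q/y₂ = 152/25.0 = 6.08 ft/s; Fr₂ = V₂/√(g·y₂) = 0.214.
From the momentum equation (using Fr₂), y₁/y₂ = ½[√(1 + 8Fr₂²) − 1] = ½[√1.367 − 1] = 0.0847.
y₁ = 0.0847 × 25.0 = 2.12 ft.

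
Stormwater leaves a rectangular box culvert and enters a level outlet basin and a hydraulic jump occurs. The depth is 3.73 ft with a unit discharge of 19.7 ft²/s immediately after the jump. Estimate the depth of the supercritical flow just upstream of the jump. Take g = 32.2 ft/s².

y₁ = 1.29 ft

V₂ = q/y₂ = 19.7/3.73 = 5.28 ft/s; Fr₂ = V₂/√(g·y₂) = 0.482.
From the momentum equation (using Fr₂), y₁/y₂ = ½[√(1 + 8Fr₂²) − 1] = ½[√2.858 − 1] = 0.345.
y₁ = 0.345 × 3.73 = 1.29 ft.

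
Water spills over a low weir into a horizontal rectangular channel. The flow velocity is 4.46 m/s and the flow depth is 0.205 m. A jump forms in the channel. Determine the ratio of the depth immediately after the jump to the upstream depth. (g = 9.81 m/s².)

y₂/y₁ = 3.98

Fr₁ = V₁/√(g·y₁) = 4.46/√(9.81×0.205) = 3.15.
Bélanger equation: y₂/y₁ = ½[√(1 + 8Fr₁²) − 1] = ½[√80.13 − 1] = 3.98.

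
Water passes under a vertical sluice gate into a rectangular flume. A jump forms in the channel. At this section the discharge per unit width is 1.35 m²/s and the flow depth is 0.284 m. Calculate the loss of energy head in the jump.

V₁ = q/y₁ = 1.35/0.284 = 4.75 m/s. Fr₁ = V₁/√(g·y₁) = 4.75/√(9.81×0.284) = 2.85.
By Bélanger, y₂/y₁ = ½[√(1 + 8Fr₁²) − 1] = ½[√65.88 − 1] = 3.56.
y₂ = 3.56 × 0.284 = 1.01 m.
Head loss: ΔE = (y₂ − y₁)³/(4y₁y₂) = (1.01 − 0.284)³/(4×0.284×1.01) = 0.384/1.15 = 0.334 m.

ΔE = 0.334 m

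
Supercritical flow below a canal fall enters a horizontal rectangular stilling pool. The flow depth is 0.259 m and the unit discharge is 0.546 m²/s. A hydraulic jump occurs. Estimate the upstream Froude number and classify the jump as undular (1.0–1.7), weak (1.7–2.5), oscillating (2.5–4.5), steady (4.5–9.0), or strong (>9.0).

V₁ = q/y₁ = 0.546/0.259 = 2.11 m/s. Fr₁ = V₁/√(g·y₁) = 2.11/√(9.81×0.259) = 1.32.
Fr₁ = 1.32 lies in the undular range.

Fr₁ = 1.32; undular jump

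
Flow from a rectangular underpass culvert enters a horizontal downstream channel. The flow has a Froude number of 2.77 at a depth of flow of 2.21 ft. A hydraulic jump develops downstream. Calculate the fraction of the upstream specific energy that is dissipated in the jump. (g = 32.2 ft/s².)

ΔE/E₁ = 0.220 (22.0%)

Fr₁ = 2.77 (given).
Conjugate-depth relation: y₂/y₁ = ½[√(1 + 8Fr₁²) − 1] = ½[√62.38 − 1] = 3.45.
y₂ = 3.45 × 2.21 = 7.62 ft.
E₁ = y₁(1 + Fr₁²/2) = 2.21×(1 + 2.77²/2) = 10.7 ft. ΔE = (y₂ − y₁)³/(4y₁y₂) = 2.35 ft. ΔE/E₁ = 2.35/10.7 = 0.220.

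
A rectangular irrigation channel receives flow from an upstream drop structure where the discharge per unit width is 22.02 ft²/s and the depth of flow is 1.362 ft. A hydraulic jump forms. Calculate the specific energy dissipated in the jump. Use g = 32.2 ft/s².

ΔE = 0.8959 ft

V₁ = q/y₁ = 22.02/1.362 = 16.17 ft/s. Fr₁ = V₁/√(g·y₁) = 16.17/√(32.2×1.362) = 2.441.
Bélanger equation: y₂/y₁ = ½[√(1 + 8Fr₁²) − 1] = ½[√48.680 − 1] = 2.989.
y₂ = 2.989 × 1.362 = 4.070 ft.
V₂ = q/y₂ = 22.02/4.070 = 5.410 ft/s. E₁ = y₁ + V₁²/2g = 5.421 ft; E₂ = y₂ + V₂²/2g = 4.525 ft. ΔE = E₁ − E₂ = 0.8959 ft.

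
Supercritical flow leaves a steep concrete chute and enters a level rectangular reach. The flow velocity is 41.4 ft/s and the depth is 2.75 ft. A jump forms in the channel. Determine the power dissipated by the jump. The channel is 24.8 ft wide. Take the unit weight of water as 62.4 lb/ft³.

Fr₁ = V₁/√(g·y₁) = 41.4/√(32.2×2.75) = 4.40.
From the momentum equation for a rectangular channel, y₂/y₁ = ½[√(1 + 8Fr₁²) − 1] = ½[√155.8 − 1] = 5.74.
y₂ = 5.74 × 2.75 = 15.8 ft.
Head loss: ΔE = (y₂ − y₁)³/(4y₁y₂) = (15.8 − 2.75)³/(4×2.75×15.8) = 2217/174 = 12.8 ft.
q = V₁·y₁ = 41.4 × 2.75 = 114 ft²/s. Q = q·b = 114 × 24.8 = 2823 cfs. P = γ·Q·ΔE/550 = 62.4 × 2823 × 12.8 / 550 = 4090 hp.

P = 4090 hp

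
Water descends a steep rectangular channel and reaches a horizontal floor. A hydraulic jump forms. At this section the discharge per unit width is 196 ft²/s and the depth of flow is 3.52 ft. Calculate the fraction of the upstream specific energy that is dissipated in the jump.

ΔE/E₁ = 0.509 (50.9%)

V₁ = q/y₁ = 196/3.52 = 55.7 ft/s. Fr₁ = V₁/√(g·y₁) = 55.7/√(32.2×3.52) = 5.23.
From the momentum equation for a rectangular channel, y₂/y₁ = ½[√(1 + 8Fr₁²) − 1] = ½[√219.8 − 1] = 6.91.
y₂ = 6.91 × 3.52 = 24.3 ft.
E₁ = y₁ + V₁²/2g = 51.7 ft. ΔE = (y₂ − y₁)³/(4y₁y₂) = 26.3 ft. ΔE/E₁ = 26.3/51.7 = 0.509.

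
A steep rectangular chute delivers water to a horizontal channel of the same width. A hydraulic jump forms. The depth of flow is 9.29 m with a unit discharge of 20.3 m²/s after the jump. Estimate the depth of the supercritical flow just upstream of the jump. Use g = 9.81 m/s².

V₂ = q/y₂ = 20.3/9.29 = 2.19 m/s; Fr₂ = V₂/√(g·y₂) = 0.229.
From the momentum equation (using Fr₂), y₁/y₂ = ½[√(1 + 8Fr₂²) − 1] = ½[√1.419 − 1] = 0.0956.
y₁ = 0.0956 × 9.29 = 0.888 m.

y₁ = 0.888 m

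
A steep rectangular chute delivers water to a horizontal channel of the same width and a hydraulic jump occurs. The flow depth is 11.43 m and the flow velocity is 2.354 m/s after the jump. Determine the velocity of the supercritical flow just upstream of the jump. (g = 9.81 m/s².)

V₁ = 25.97 m/s

Fr₂ = V₂/√(g·y₂) = 2.354/√(9.81×11.43) = 0.2223.
Since the conjugate-depth ratio holds either way, y₁/y₂ = ½[√(1 + 8Fr₂²) − 1] = ½[√1.3954 − 1] = 0.09063.
y₁ = 0.09063 × 11.43 = 1.036 m.
V₁ = q/y₁ = 26.91/1.036 = 25.97 m/s.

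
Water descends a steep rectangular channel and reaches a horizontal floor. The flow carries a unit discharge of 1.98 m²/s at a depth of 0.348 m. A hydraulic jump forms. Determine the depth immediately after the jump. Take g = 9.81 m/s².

y₂ = 1.35 m

V₁ = q/y₁ = 1.98/0.348 = 5.69 m/s. Fr₁ = V₁/√(g·y₁) = 5.69/√(9.81×0.348) = 3.08.
Conjugate-depth relation: y₂/y₁ = ½[√(1 + 8Fr₁²) − 1] = ½[√76.86 − 1] = 3.88.
y₂ = 3.88 × 0.348 = 1.35 m.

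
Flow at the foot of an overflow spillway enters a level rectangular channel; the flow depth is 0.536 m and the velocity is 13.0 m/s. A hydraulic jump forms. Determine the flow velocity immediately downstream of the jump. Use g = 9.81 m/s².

Fr₁ = V₁/√(g·y₁) = 13.0/√(9.81×0.536) = 5.67.
Bélanger equation: y₂/y₁ = ½[√(1 + 8Fr₁²) − 1] = ½[√258.1 − 1] = 7.53.
y₂ = 7.53 × 0.536 = 4.04 m.
q = V₁·y₁ = 13.0 × 0.536 = 6.97 m²/s.
V₂ = q/y₂ = 6.97/4.04 = 1.73 m/s.

V₂ = 1.73 m/s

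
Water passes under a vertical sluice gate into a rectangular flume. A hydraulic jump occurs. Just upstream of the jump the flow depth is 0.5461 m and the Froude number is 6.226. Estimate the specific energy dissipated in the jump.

ΔE = 6.434 m

Fr₁ = 6.226 (given).
Conjugate-depth relation: y₂/y₁ = ½[√(1 + 8Fr₁²) − 1] = ½[√311.10 − 1] = 8.319.
y₂ = 8.319 × 0.5461 = 4.543 m.
Head loss: ΔE = (y₂ − y₁)³/(4y₁y₂) = (4.543 − 0.5461)³/(4×0.5461×4.543) = 63.85/9.924 = 6.434 m.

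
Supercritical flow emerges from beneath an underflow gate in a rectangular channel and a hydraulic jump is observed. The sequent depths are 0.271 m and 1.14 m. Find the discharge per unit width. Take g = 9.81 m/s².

q = 1.46 m²/s

For a rectangular channel the momentum equation gives q² = ½·g·y₁·y₂·(y₁ + y₂) = ½×9.81×0.271×1.14×1.41 = 2.14.
q = √2.14 = 1.46 m²/s.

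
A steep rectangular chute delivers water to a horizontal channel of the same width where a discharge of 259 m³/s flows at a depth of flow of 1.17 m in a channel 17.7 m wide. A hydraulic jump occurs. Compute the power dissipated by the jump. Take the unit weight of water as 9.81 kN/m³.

q = Q/b = 259/17.7 = 14.6 m²/s; V₁ = q/y₁ = 12.5 m/s. Fr₁ = V₁/√(g·y₁) = 3.69.
From the momentum equation for a rectangular channel, y₂/y₁ = ½[√(1 + 8Fr₁²) − 1] = ½[√110.0 − 1] = 4.74.
y₂ = 4.74 × 1.17 = 5.55 m.
Head loss: ΔE = (y₂ − y₁)³/(4y₁y₂) = (5.55 − 1.17)³/(4×1.17×5.55) = 84.1/26.0 = 3.24 m.
P = γ·Q·ΔE = 9.81 × 259 × 3.24 = 8224 kW.

P = 8224 kW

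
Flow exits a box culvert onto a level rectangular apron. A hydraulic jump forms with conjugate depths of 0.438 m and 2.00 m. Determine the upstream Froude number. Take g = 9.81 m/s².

For a rectangular channel the momentum equation gives q² = ½·g·y₁·y₂·(y₁ + y₂) = ½×9.81×0.438×2.00×2.44 = 10.5.
q = √10.5 = 3.24 m²/s.
V₁ = q/y₁ = 7.39 m/s; Fr₁ = V₁/√(g·y₁) = 3.56.

Fr₁ = 3.56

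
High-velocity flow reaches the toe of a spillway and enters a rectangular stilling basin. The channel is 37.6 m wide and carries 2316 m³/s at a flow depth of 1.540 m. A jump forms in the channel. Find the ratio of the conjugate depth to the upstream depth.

y₂/y₁ = 14.06

q = Q/b = 2316/37.6 = 61.60 m²/s; V₁ = q/y₁ = 40.00 m/s. Fr₁ = V₁/√(g·y₁) = 10.29.
Conjugate-depth relation: y₂/y₁ = ½[√(1 + 8Fr₁²) − 1] = ½[√848.15 − 1] = 14.06.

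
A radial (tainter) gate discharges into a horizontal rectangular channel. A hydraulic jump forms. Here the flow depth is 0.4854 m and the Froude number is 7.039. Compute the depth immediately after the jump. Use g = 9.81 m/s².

y₂ = 4.595 m

Fr₁ = 7.039 (given).
Conjugate-depth relation: y₂/y₁ = ½[√(1 + 8Fr₁²) − 1] = ½[√397.38 − 1] = 9.467.
y₂ = 9.467 × 0.4854 = 4.595 m.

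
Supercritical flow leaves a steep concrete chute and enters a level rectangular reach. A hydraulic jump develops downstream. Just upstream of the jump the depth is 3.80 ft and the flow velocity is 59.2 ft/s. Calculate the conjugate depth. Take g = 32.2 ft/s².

y₂ = 26.9 ft

Fr₁ = V₁/√(g·y₁) = 59.2/√(32.2×3.80) = 5.35.
Bélanger equation: y₂/y₁ = ½[√(1 + 8Fr₁²) − 1] = ½[√230.1 − 1] = 7.09.
y₂ = 7.09 × 3.80 = 26.9 ft.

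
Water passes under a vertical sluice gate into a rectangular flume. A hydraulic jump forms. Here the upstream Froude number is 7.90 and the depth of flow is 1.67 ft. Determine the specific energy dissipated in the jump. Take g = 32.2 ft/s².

ΔE = 35.5 ft

Fr₁ = 7.90 (given).
Conjugate-depth relation: y₂/y₁ = ½[√(1 + 8Fr₁²) − 1] = ½[√500.3 − 1] = 10.7.
y₂ = 10.7 × 1.67 = 17.8 ft.
V₁ = Fr₁·√(g·y₁) = 7.90×√(32.2×1.67) = 57.9 ft/s; q = V₁·y₁ = 96.7 ft²/s. V₂ = q/y₂ = 96.7/17.8 = 5.42 ft/s. E₁ = y₁ + V₁²/2g = 53.8 ft; E₂ = y₂ + V₂²/2g = 18.3 ft. ΔE = E₁ − E₂ = 35.5 ft.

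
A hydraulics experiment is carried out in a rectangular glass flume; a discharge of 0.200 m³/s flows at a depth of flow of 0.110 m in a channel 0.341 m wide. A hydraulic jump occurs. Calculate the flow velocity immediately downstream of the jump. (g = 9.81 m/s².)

V₂ = 0.787 m/s

q = Q/b = 0.200/0.341 = 0.587 m²/s; V₁ = q/y₁ = 5.33 m/s. Fr₁ = V₁/√(g·y₁) = 5.13.
From the momentum equation for a rectangular channel, y₂/y₁ = ½[√(1 + 8Fr₁²) − 1] = ½[√211.8 − 1] = 6.78.
y₂ = 6.78 × 0.110 = 0.745 m.
V₂ = q/y₂ = 0.587/0.745 = 0.787 m/s.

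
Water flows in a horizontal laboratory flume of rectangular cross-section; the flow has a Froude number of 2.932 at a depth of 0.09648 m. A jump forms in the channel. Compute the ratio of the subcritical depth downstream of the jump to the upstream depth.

y₂/y₁ = 3.677

Fr₁ = 2.932 (given).
Sequent-depth ratio: y₂/y₁ = ½[√(1 + 8Fr₁²) − 1] = ½[√69.773 − 1] = 3.677.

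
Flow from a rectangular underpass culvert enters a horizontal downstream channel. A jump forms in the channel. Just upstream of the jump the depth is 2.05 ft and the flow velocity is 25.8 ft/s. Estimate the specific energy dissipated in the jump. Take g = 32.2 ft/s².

Fr₁ = V₁/√(g·y₁) = 25.8/√(32.2×2.05) = 3.18.
Conjugate-depth relation: y₂/y₁ = ½[√(1 + 8Fr₁²) − 1] = ½[√81.67 − 1] = 4.02.
y₂ = 4.02 × 2.05 = 8.24 ft.
Head loss: ΔE = (y₂ − y₁)³/(4y₁y₂) = (8.24 − 2.05)³/(4×2.05×8.24) = 237/67.6 = 3.51 ft.

ΔE = 3.51 ft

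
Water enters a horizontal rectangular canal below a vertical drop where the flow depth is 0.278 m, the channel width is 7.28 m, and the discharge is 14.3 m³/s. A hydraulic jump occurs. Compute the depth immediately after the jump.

q = Q/b = 14.3/7.28 = 1.96 m²/s; V₁ = q/y₁ = 7.07 m/s. Fr₁ = V₁/√(g·y₁) = 4.28.
Conjugate-depth relation: y₂/y₁ = ½[√(1 + 8Fr₁²) − 1] = ½[√147.5 − 1] = 5.57.
y₂ = 5.57 × 0.278 = 1.55 m.

y₂ = 1.55 m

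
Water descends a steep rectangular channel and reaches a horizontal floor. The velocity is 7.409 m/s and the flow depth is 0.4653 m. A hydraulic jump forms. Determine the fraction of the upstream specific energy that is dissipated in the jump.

ΔE/E₁ = 0.325 (32.5%)

Fr₁ = V₁/√(g·y₁) = 7.409/√(9.81×0.4653) = 3.468.
Conjugate-depth relation: y₂/y₁ = ½[√(1 + 8Fr₁²) − 1] = ½[√97.207 − 1] = 4.430.
y₂ = 4.430 × 0.4653 = 2.061 m.
E₁ = y₁ + V₁²/2g = 3.263 m. ΔE = (y₂ − y₁)³/(4y₁y₂) = 1.059 m. ΔE/E₁ = 1.059/3.263 = 0.325.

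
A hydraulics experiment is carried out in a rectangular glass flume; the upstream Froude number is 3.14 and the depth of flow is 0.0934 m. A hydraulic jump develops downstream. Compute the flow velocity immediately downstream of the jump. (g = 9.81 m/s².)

V₂ = 0.757 m/s

Fr₁ = 3.14 (given).
Conjugate-depth relation: y₂/y₁ = ½[√(1 + 8Fr₁²) − 1] = ½[√79.88 − 1] = 3.97.
y₂ = 3.97 × 0.0934 = 0.371 m.
V₁ = Fr₁·√(g·y₁) = 3.14×√(9.81×0.0934) = 3.01 m/s; q = V₁·y₁ = 0.281 m²/s.
V₂ = q/y₂ = 0.281/0.371 = 0.757 m/s.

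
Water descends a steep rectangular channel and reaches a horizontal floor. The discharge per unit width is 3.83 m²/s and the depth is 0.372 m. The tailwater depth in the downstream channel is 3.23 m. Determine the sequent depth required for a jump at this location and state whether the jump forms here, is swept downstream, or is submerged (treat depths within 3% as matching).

y₂ = 2.66 m; the jump is submerged

V₁ = q/y₁ = 3.83/0.372 = 10.3 m/s. Fr₁ = V₁/√(g·y₁) = 10.3/√(9.81×0.372) = 5.39.
Bélanger equation: y₂/y₁ = ½[√(1 + 8Fr₁²) − 1] = ½[√233.4 − 1] = 7.14.
y₂ = 7.14 × 0.372 = 2.66 m.
Tailwater y_tw = 3.23 m: y_tw > y₂, so the jump is submerged.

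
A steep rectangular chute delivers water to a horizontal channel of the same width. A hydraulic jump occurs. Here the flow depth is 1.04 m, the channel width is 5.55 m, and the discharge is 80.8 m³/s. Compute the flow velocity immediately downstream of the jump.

V₂ = 2.45 m/s

q = Q/b = 80.8/5.55 = 14.6 m²/s; V₁ = q/y₁ = 14.0 m/s. Fr₁ = V₁/√(g·y₁) = 4.38.
Conjugate-depth relation: y₂/y₁ = ½[√(1 + 8Fr₁²) − 1] = ½[√154.7 − 1] = 5.72.
y₂ = 5.72 × 1.04 = 5.95 m.
V₂ = q/y₂ = 14.6/5.95 = 2.45 m/s.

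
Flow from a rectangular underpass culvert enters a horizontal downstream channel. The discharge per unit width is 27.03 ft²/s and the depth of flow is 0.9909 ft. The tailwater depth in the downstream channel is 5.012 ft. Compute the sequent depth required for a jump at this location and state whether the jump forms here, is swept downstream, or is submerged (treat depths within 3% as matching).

y₂ = 6.290 ft; the jump is swept downstream

V₁ = q/y₁ = 27.03/0.9909 = 27.28 ft/s. Fr₁ = V₁/√(g·y₁) = 27.28/√(32.2×0.9909) = 4.829.
From the momentum equation for a rectangular channel, y₂/y₁ = ½[√(1 + 8Fr₁²) − 1] = ½[√187.57 − 1] = 6.348.
y₂ = 6.348 × 0.9909 = 6.290 ft.
Tailwater y_tw = 5.012 ft: y_tw < y₂, so the jump is swept downstream.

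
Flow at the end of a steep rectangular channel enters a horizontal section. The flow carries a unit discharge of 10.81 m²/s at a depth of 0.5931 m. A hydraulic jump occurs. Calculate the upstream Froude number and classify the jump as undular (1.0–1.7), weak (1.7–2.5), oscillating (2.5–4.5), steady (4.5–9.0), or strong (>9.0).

V₁ = q/y₁ = 10.81/0.5931 = 18.23 m/s. Fr₁ = V₁/√(g·y₁) = 18.23/√(9.81×0.5931) = 7.556.
Fr₁ = 7.556 lies in the steady range.

Fr₁ = 7.556; steady jump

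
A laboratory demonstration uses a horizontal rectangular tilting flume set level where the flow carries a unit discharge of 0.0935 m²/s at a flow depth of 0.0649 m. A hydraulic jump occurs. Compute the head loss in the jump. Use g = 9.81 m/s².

V₁ = q/y₁ = 0.0935/0.0649 = 1.44 m/s. Fr₁ = V₁/√(g·y₁) = 1.44/√(9.81×0.0649) = 1.81.
From the momentum equation for a rectangular channel, y₂/y₁ = ½[√(1 + 8Fr₁²) − 1] = ½[√27.08 − 1] = 2.10.
y₂ = 2.10 × 0.0649 = 0.136 m.
V₂ = q/y₂ = 0.0935/0.136 = 0.685 m/s. E₁ = y₁ + V₁²/2g = 0.171 m; E₂ = y₂ + V₂²/2g = 0.160 m. ΔE = E₁ − E₂ = 0.0103 m.

ΔE = 0.0103 m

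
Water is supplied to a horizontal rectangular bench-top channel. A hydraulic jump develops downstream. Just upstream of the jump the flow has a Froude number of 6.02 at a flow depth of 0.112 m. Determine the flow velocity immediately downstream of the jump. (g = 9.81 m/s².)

V₂ = 0.786 m/s

Fr₁ = 6.02 (given).
By Bélanger, y₂/y₁ = ½[√(1 + 8Fr₁²) − 1] = ½[√290.9 − 1] = 8.03.
y₂ = 8.03 × 0.112 = 0.899 m.
V₁ = Fr₁·√(g·y₁) = 6.02×√(9.81×0.112) = 6.31 m/s; q = V₁·y₁ = 0.707 m²/s.
V₂ = q/y₂ = 0.707/0.899 = 0.786 m/s.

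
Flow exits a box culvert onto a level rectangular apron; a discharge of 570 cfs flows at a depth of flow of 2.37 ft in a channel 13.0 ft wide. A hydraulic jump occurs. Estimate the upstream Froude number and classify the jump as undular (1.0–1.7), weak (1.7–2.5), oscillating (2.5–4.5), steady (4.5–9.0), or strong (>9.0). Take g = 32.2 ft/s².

Fr₁ = 2.12; weak jump

q = Q/b = 570/13.0 = 43.8 ft²/s; V₁ = q/y₁ = 18.5 ft/s. Fr₁ = V₁/√(g·y₁) = 2.12.
Fr₁ = 2.12 lies in the weak range.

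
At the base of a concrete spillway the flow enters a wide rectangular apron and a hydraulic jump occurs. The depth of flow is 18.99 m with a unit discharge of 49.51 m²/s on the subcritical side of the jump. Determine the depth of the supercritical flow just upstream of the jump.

V₂ = q/y₂ = 49.51/18.99 = 2.607 m/s; Fr₂ = V₂/√(g·y₂) = 0.1910.
The Bélanger relation is symmetric: y₁/y₂ = ½[√(1 + 8Fr₂²) − 1] = ½[√1.2919 − 1] = 0.06831.
y₁ = 0.06831 × 18.99 = 1.297 m.

y₁ = 1.297 m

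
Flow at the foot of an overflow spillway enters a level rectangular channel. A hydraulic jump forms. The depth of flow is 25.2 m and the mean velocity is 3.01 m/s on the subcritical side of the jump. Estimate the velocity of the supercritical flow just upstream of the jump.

Fr₂ = V₂/√(g·y₂) = 3.01/√(9.81×25.2) = 0.191.
Since the conjugate-depth ratio holds either way, y₁/y₂ = ½[√(1 + 8Fr₂²) − 1] = ½[√1.293 − 1] = 0.0686.
y₁ = 0.0686 × 25.2 = 1.73 m.
V₁ = q/y₁ = 75.9/1.73 = 43.9 m/s.

V₁ = 43.9 m/s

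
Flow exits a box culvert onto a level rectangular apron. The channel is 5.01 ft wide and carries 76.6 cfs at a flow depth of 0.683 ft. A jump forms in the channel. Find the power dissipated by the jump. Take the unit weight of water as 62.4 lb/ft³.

q = Q/b = 76.6/5.01 = 15.3 ft²/s; V₁ = q/y₁ = 22.4 ft/s. Fr₁ = V₁/√(g·y₁) = 4.77.
By Bélanger, y₂/y₁ = ½[√(1 + 8Fr₁²) − 1] = ½[√183.3 − 1] = 6.27.
y₂ = 6.27 × 0.683 = 4.28 ft.
V₂ = q/y₂ = 15.3/4.28 = 3.57 ft/s. E₁ = y₁ + V₁²/2g = 8.46 ft; E₂ = y₂ + V₂²/2g = 4.48 ft. ΔE = E₁ − E₂ = 3.98 ft.
P = γ·Q·ΔE/550 = 62.4 × 76.6 × 3.98 / 550 = 34.6 hp.

P = 34.6 hp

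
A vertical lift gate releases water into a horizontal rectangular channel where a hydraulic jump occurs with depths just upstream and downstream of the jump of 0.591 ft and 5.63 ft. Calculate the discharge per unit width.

q = 18.3 ft²/s

For a rectangular channel the momentum equation gives q² = ½·g·y₁·y₂·(y₁ + y₂) = ½×32.2×0.591×5.63×6.22 = 333.
q = √333 = 18.3 ft²/s.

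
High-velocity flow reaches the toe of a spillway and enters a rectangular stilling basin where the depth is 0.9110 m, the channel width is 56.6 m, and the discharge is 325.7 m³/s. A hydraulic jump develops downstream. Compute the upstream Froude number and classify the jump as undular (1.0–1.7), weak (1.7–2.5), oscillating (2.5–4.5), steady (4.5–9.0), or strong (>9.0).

q = Q/b = 325.7/56.6 = 5.754 m²/s; V₁ = q/y₁ = 6.317 m/s. Fr₁ = V₁/√(g·y₁) = 2.113.
Fr₁ = 2.113 lies in the weak range.

Fr₁ = 2.113; weak jump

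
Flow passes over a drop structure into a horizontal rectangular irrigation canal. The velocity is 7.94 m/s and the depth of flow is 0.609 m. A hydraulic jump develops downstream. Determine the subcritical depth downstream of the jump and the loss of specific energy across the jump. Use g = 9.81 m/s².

Fr₁ = V₁/√(g·y₁) = 7.94/√(9.81×0.609) = 3.25.
Conjugate-depth relation: y₂/y₁ = ½[√(1 + 8Fr₁²) − 1] = ½[√85.42 − 1] = 4.12.
y₂ = 4.12 × 0.609 = 2.51 m.
Head loss: ΔE = (y₂ − y₁)³/(4y₁y₂) = (2.51 − 0.609)³/(4×0.609×2.51) = 6.87/6.11 = 1.12 m.

y₂ = 2.51 m; ΔE = 1.12 m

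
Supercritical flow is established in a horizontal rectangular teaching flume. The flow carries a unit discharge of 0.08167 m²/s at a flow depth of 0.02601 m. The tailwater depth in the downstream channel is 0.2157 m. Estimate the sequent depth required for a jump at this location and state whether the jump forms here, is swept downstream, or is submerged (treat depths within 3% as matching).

y₂ = 0.2160 m; the jump forms here

V₁ = q/y₁ = 0.08167/0.02601 = 3.140 m/s. Fr₁ = V₁/√(g·y₁) = 3.140/√(9.81×0.02601) = 6.216.
Conjugate-depth relation: y₂/y₁ = ½[√(1 + 8Fr₁²) − 1] = ½[√310.12 − 1] = 8.305.
y₂ = 8.305 × 0.02601 = 0.2160 m.
Tailwater y_tw = 0.2157 m: y_tw ≈ y₂, so the jump forms here.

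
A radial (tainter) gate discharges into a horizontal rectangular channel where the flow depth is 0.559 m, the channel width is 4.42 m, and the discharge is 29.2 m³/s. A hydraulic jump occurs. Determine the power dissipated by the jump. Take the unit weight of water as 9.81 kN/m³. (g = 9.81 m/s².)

q = Q/b = 29.2/4.42 = 6.61 m²/s; V₁ = q/y₁ = 11.8 m/s. Fr₁ = V₁/√(g·y₁) = 5.05.
Conjugate-depth relation: y₂/y₁ = ½[√(1 + 8Fr₁²) − 1] = ½[√204.8 − 1] = 6.65.
y₂ = 6.65 × 0.559 = 3.72 m.
V₂ = q/y₂ = 6.61/3.72 = 1.78 m/s. E₁ = y₁ + V₁²/2g = 7.68 m; E₂ = y₂ + V₂²/2g = 3.88 m. ΔE = E₁ − E₂ = 3.80 m.
P = γ·Q·ΔE = 9.81 × 29.2 × 3.80 = 1088 kW.

P = 1088 kW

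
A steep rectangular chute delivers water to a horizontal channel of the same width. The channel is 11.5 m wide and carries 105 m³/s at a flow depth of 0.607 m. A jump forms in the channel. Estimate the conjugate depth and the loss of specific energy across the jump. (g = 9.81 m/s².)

q = Q/b = 105/11.5 = 9.13 m²/s; V₁ = q/y₁ = 15.0 m/s. Fr₁ = V₁/√(g·y₁) = 6.16.
Bélanger equation: y₂/y₁ = ½[√(1 + 8Fr₁²) − 1] = ½[√305.0 − 1] = 8.23.
y₂ = 8.23 × 0.607 = 5.00 m.
V₂ = q/y₂ = 9.13/5.00 = 1.83 m/s. E₁ = y₁ + V₁²/2g = 12.1 m; E₂ = y₂ + V₂²/2g = 5.17 m. ΔE = E₁ − E₂ = 6.97 m.

y₂ = 5.00 m; ΔE = 6.97 m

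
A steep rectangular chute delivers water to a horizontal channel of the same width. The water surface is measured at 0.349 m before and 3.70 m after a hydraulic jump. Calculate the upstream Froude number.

Fr₁ = 7.84

For a rectangular channel the momentum equation gives q² = ½·g·y₁·y₂·(y₁ + y₂) = ½×9.81×0.349×3.70×4.05 = 25.6.
q = √25.6 = 5.06 m²/s.
V₁ = q/y₁ = 14.5 m/s; Fr₁ = V₁/√(g·y₁) = 7.84.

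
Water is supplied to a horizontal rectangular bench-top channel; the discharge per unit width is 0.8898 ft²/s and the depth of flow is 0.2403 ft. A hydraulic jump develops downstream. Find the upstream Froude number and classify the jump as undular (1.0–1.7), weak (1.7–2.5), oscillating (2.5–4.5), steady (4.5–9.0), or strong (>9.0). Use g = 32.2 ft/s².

Fr₁ = 1.331; undular jump

V₁ = q/y₁ = 0.8898/0.2403 = 3.703 ft/s. Fr₁ = V₁/√(g·y₁) = 3.703/√(32.2×0.2403) = 1.331.
Fr₁ = 1.331 lies in the undular range.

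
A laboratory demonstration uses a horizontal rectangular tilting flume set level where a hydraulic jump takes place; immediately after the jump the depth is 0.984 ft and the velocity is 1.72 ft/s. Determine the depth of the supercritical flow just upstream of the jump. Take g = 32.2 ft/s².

y₁ = 0.158 ft

Fr₂ = V₂/√(g·y₂) = 1.72/√(32.2×0.984) = 0.306.
Applying the sequent-depth relation in reverse, y₁/y₂ = ½[√(1 + 8Fr₂²) − 1] = ½[√1.747 − 1] = 0.161.
y₁ = 0.161 × 0.984 = 0.158 ft.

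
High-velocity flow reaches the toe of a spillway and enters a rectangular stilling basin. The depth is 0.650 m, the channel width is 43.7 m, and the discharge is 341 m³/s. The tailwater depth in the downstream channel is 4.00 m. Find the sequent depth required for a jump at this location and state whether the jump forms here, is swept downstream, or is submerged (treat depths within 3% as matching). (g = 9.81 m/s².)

y₂ = 4.06 m; the jump forms here

q = Q/b = 341/43.7 = 7.80 m²/s; V₁ = q/y₁ = 12.0 m/s. Fr₁ = V₁/√(g·y₁) = 4.75.
By Bélanger, y₂/y₁ = ½[√(1 + 8Fr₁²) − 1] = ½[√181.8 − 1] = 6.24.
y₂ = 6.24 × 0.650 = 4.06 m.
Tailwater y_tw = 4.00 m: y_tw ≈ y₂, so the jump forms here.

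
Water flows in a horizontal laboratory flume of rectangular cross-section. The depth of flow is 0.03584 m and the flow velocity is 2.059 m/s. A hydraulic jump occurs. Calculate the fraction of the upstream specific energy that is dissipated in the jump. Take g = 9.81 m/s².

ΔE/E₁ = 0.325 (32.5%)

Fr₁ = V₁/√(g·y₁) = 2.059/√(9.81×0.03584) = 3.472.
Conjugate-depth relation: y₂/y₁ = ½[√(1 + 8Fr₁²) − 1] = ½[√97.464 − 1] = 4.436.
y₂ = 4.436 × 0.03584 = 0.1590 m.
E₁ = y₁ + V₁²/2g = 0.2519 m. ΔE = (y₂ − y₁)³/(4y₁y₂) = 0.08195 m. ΔE/E₁ = 0.08195/0.2519 = 0.325.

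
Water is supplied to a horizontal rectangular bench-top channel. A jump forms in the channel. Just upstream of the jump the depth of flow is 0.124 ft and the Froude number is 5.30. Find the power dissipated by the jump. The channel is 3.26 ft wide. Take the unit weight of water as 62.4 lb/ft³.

Fr₁ = 5.30 (given).
Sequent-depth ratio: y₂/y₁ = ½[√(1 + 8Fr₁²) − 1] = ½[√225.7 − 1] = 7.01.
y₂ = 7.01 × 0.124 = 0.869 ft.
Head loss: ΔE = (y₂ − y₁)³/(4y₁y₂) = (0.869 − 0.124)³/(4×0.124×0.869) = 0.414/0.431 = 0.961 ft.
V₁ = Fr₁·√(g·y₁) = 5.30×√(32.2×0.124) = 10.6 ft/s; q = V₁·y₁ = 1.31 ft²/s. Q = q·b = 1.31 × 3.26 = 4.28 cfs. P = γ·Q·ΔE/550 = 62.4 × 4.28 × 0.961 / 550 = 0.467 hp.

P = 0.467 hp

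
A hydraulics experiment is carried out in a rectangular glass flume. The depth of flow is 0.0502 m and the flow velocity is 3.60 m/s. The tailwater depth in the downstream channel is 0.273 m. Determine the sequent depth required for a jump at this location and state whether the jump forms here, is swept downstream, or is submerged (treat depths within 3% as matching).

y₂ = 0.340 m; the jump is swept downstream

Fr₁ = V₁/√(g·y₁) = 3.60/√(9.81×0.0502) = 5.13.
Sequent-depth ratio: y₂/y₁ = ½[√(1 + 8Fr₁²) − 1] = ½[√211.5 − 1] = 6.77.
y₂ = 6.77 × 0.0502 = 0.340 m.
Tailwater y_tw = 0.273 m: y_tw < y₂, so the jump is swept downstream.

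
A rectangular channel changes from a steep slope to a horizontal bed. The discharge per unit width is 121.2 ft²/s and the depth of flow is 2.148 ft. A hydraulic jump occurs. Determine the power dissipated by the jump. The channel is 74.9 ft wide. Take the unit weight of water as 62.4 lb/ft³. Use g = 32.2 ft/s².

V₁ = q/y₁ = 121.2/2.148 = 56.42 ft/s. Fr₁ = V₁/√(g·y₁) = 56.42/√(32.2×2.148) = 6.785.
Bélanger equation: y₂/y₁ = ½[√(1 + 8Fr₁²) − 1] = ½[√369.24 − 1] = 9.108.
y₂ = 9.108 × 2.148 = 19.56 ft.
Head loss: ΔE = (y₂ − y₁)³/(4y₁y₂) = (19.56 − 2.148)³/(4×2.148×19.56) = 5282/168.1 = 31.43 ft.
Q = q·b = 121.2 × 74.9 = 9078 cfs. P = γ·Q·ΔE/550 = 62.4 × 9078 × 31.43 / 550 = 32366 hp.

P = 32366 hp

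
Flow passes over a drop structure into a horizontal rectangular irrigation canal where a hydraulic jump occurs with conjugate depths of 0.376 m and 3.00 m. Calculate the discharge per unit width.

q = 4.32 m²/s

For a rectangular channel the momentum equation gives q² = ½·g·y₁·y₂·(y₁ + y₂) = ½×9.81×0.376×3.00×3.38 = 18.7.
q = √18.7 = 4.32 m²/s.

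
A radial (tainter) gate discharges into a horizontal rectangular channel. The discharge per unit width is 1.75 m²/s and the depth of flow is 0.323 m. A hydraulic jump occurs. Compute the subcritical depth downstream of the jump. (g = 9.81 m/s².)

V₁ = q/y₁ = 1.75/0.323 = 5.42 m/s. Fr₁ = V₁/√(g·y₁) = 5.42/√(9.81×0.323) = 3.04.
Conjugate-depth relation: y₂/y₁ = ½[√(1 + 8Fr₁²) − 1] = ½[√75.11 − 1] = 3.83.
y₂ = 3.83 × 0.323 = 1.24 m.

y₂ = 1.24 m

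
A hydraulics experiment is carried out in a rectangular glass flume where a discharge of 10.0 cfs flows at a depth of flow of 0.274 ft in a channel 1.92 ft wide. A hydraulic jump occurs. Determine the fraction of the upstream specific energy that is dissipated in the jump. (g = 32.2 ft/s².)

ΔE/E₁ = 0.588 (58.8%)

q = Q/b = 10.0/1.92 = 5.21 ft²/s; V₁ = q/y₁ = 19.0 ft/s. Fr₁ = V₁/√(g·y₁) = 6.40.
From the momentum equation for a rectangular channel, y₂/y₁ = ½[√(1 + 8Fr₁²) − 1] = ½[√328.6 − 1] = 8.56.
y₂ = 8.56 × 0.274 = 2.35 ft.
E₁ = y₁ + V₁²/2g = 5.88 ft. ΔE = (y₂ − y₁)³/(4y₁y₂) = 3.46 ft. ΔE/E₁ = 3.46/5.88 = 0.588.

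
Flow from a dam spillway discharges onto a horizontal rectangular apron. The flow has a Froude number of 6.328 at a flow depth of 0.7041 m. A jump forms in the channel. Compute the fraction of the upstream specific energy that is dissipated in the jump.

Fr₁ = 6.328 (given).
Bélanger equation: y₂/y₁ = ½[√(1 + 8Fr₁²) − 1] = ½[√321.35 − 1] = 8.463.
y₂ = 8.463 × 0.7041 = 5.959 m.
E₁ = y₁(1 + Fr₁²/2) = 0.7041×(1 + 6.328²/2) = 14.80 m. ΔE = (y₂ − y₁)³/(4y₁y₂) = 8.646 m. ΔE/E₁ = 8.646/14.80 = 0.584.

ΔE/E₁ = 0.584 (58.4%)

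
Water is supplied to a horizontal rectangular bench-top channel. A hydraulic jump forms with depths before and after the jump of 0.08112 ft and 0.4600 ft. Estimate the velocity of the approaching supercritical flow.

For a rectangular channel the momentum equation gives q² = ½·g·y₁·y₂·(y₁ + y₂) = ½×32.2×0.08112×0.4600×0.5411 = 0.3251.
q = √0.3251 = 0.5702 ft²/s.
V₁ = q/y₁ = 0.5702/0.08112 = 7.029 ft/s.

V₁ = 7.029 ft/s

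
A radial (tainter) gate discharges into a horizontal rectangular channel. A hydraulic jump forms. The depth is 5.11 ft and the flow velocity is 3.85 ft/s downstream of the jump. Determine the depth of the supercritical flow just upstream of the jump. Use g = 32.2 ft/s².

Fr₂ = V₂/√(g·y₂) = 3.85/√(32.2×5.11) = 0.300.
Since the conjugate-depth ratio holds either way, y₁/y₂ = ½[√(1 + 8Fr₂²) − 1] = ½[√1.721 − 1] = 0.156.
y₁ = 0.156 × 5.11 = 0.797 ft.

y₁ = 0.797 ft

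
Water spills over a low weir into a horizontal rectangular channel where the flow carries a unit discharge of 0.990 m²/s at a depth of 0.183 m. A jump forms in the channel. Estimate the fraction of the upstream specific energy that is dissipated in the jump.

ΔE/E₁ = 0.396 (39.6%)

V₁ = q/y₁ = 0.990/0.183 = 5.41 m/s. Fr₁ = V₁/√(g·y₁) = 5.41/√(9.81×0.183) = 4.04.
Sequent-depth ratio: y₂/y₁ = ½[√(1 + 8Fr₁²) − 1] = ½[√131.4 − 1] = 5.23.
y₂ = 5.23 × 0.183 = 0.957 m.
E₁ = y₁ + V₁²/2g = 1.67 m. ΔE = (y₂ − y₁)³/(4y₁y₂) = 0.663 m. ΔE/E₁ = 0.663/1.67 = 0.396.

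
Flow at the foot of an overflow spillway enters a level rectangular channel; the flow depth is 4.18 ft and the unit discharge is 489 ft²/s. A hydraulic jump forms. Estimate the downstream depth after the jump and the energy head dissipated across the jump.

y₂ = 57.6 ft; ΔE = 158 ft

V₁ = q/y₁ = 489/4.18 = 117 ft/s. Fr₁ = V₁/√(g·y₁) = 117/√(32.2×4.18) = 10.1.
Conjugate-depth relation: y₂/y₁ = ½[√(1 + 8Fr₁²) − 1] = ½[√814.4 − 1] = 13.8.
y₂ = 13.8 × 4.18 = 57.6 ft.
V₂ = q/y₂ = 489/57.6 = 8.50 ft/s. E₁ = y₁ + V₁²/2g = 217 ft; E₂ = y₂ + V₂²/2g = 58.7 ft. ΔE = E₁ − E₂ = 158 ft.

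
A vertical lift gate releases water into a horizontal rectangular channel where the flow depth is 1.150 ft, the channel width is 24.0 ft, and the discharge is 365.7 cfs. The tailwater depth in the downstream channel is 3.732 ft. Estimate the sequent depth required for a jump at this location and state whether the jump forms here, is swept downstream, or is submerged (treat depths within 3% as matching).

q = Q/b = 365.7/24.0 = 15.24 ft²/s; V₁ = q/y₁ = 13.25 ft/s. Fr₁ = V₁/√(g·y₁) = 2.177.
Conjugate-depth relation: y₂/y₁ = ½[√(1 + 8Fr₁²) − 1] = ½[√38.929 − 1] = 2.620.
y₂ = 2.620 × 1.150 = 3.013 ft.
Tailwater y_tw = 3.732 ft: y_tw > y₂, so the jump is submerged.

y₂ = 3.013 ft; the jump is submerged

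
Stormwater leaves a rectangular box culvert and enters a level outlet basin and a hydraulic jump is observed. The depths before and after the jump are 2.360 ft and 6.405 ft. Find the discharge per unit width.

For a rectangular channel the momentum equation gives q² = ½·g·y₁·y₂·(y₁ + y₂) = ½×32.2×2.360×6.405×8.765 = 2133.
q = √2133 = 46.19 ft²/s.

q = 46.19 ft²/s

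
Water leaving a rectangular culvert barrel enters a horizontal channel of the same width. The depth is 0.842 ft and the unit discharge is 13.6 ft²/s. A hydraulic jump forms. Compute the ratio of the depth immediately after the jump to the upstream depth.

y₂/y₁ = 3.92

V₁ = q/y₁ = 13.6/0.842 = 16.2 ft/s. Fr₁ = V₁/√(g·y₁) = 16.2/√(32.2×0.842) = 3.10.
Bélanger equation: y₂/y₁ = ½[√(1 + 8Fr₁²) − 1] = ½[√77.98 − 1] = 3.92.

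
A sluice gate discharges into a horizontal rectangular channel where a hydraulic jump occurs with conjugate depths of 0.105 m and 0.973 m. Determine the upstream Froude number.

Fr₁ = 6.90

For a rectangular channel the momentum equation gives q² = ½·g·y₁·y₂·(y₁ + y₂) = ½×9.81×0.105×0.973×1.08 = 0.540.
q = √0.540 = 0.735 m²/s.
V₁ = q/y₁ = 7.00 m/s; Fr₁ = V₁/√(g·y₁) = 6.90.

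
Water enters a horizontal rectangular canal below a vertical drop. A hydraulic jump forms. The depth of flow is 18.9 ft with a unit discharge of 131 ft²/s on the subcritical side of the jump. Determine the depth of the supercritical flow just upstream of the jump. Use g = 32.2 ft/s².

y₁ = 2.62 ft

V₂ = q/y₂ = 131/18.9 = 6.93 ft/s; Fr₂ = V₂/√(g·y₂) = 0.281.
Since the conjugate-depth ratio holds either way, y₁/y₂ = ½[√(1 + 8Fr₂²) − 1] = ½[√1.632 − 1] = 0.139.
y₁ = 0.139 × 18.9 = 2.62 ft.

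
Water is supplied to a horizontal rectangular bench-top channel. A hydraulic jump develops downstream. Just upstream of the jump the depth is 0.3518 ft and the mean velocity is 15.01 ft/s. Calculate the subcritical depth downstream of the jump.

Fr₁ = V₁/√(g·y₁) = 15.01/√(32.2×0.3518) = 4.460.
Sequent-depth ratio: y₂/y₁ = ½[√(1 + 8Fr₁²) − 1] = ½[√160.11 − 1] = 5.827.
y₂ = 5.827 × 0.3518 = 2.050 ft.

y₂ = 2.050 ft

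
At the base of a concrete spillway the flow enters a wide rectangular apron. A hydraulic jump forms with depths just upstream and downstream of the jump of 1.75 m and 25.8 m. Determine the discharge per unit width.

For a rectangular channel the momentum equation gives q² = ½·g·y₁·y₂·(y₁ + y₂) = ½×9.81×1.75×25.8×27.6 = 6101.
q = √6101 = 78.1 m²/s.

q = 78.1 m²/s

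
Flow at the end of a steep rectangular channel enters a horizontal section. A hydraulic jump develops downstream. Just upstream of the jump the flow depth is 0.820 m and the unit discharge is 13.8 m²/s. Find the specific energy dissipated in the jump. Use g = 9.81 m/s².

ΔE = 8.54 m

V₁ = q/y₁ = 13.8/0.820 = 16.8 m/s. Fr₁ = V₁/√(g·y₁) = 16.8/√(9.81×0.820) = 5.93.
By Bélanger, y₂/y₁ = ½[√(1 + 8Fr₁²) − 1] = ½[√282.7 − 1] = 7.91.
y₂ = 7.91 × 0.820 = 6.48 m.
Head loss: ΔE = (y₂ − y₁)³/(4y₁y₂) = (6.48 − 0.820)³/(4×0.820×6.48) = 182/21.3 = 8.54 m.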